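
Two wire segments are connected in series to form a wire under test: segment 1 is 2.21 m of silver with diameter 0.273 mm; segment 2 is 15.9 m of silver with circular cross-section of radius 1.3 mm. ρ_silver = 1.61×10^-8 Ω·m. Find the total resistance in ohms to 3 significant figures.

Segment 1: A = π(d/2)² = π(1.3650e-04 m)² = 5.853e-08 m²
R₁ = ρL/A = (1.61×10^-8)(2.21)/(5.853e-08) = 0.6079 Ω
Segment 2: A = πr² = π(1.3000e-03 m)² = 5.309e-06 m²
R₂ = (1.61×10^-8)(15.9)/(5.309e-06) = 0.04822 Ω
R = R₁ + R₂ = 0.656 Ω

0.656 Ω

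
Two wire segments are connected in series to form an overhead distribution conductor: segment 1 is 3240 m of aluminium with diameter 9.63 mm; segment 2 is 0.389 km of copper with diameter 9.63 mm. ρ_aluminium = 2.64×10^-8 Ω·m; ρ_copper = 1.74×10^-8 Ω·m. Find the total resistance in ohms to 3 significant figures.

1.27 Ω

Segment 1: A = π(d/2)² = π(4.8150e-03 m)² = 7.284e-05 m²
R₁ = ρL/A = (2.64×10^-8)(3240)/(7.284e-05) = 1.174 Ω
R₂ = (1.74×10^-8)(389)/(7.284e-05) = 0.09293 Ω
R = R₁ + R₂ = 1.27 Ω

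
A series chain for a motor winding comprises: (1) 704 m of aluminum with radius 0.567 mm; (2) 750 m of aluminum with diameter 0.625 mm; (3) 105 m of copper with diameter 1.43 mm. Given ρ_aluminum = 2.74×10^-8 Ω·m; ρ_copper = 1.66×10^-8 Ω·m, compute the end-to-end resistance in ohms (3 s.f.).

87.2 Ω

Seg 1: A = πr² = π(5.6700e-04 m)² = 1.010e-06 m²
R_1 = (2.74×10^-8)(704)/(1.010e-06) = 19.1 Ω
Seg 2: A = π(d/2)² = π(3.1250e-04 m)² = 3.068e-07 m²
R_2 = (2.74×10^-8)(750)/(3.068e-07) = 66.98 Ω
Seg 3: A = π(d/2)² = π(7.1500e-04 m)² = 1.606e-06 m²
R_3 = (1.66×10^-8)(105)/(1.606e-06) = 1.085 Ω
R_total = R_1 + R_2 + R_3 = 87.2 Ω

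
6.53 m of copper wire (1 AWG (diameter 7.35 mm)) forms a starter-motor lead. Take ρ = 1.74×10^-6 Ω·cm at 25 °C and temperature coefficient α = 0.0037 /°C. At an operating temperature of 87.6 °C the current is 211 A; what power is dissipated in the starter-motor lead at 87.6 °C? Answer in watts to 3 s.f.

ρ = 1.74×10^-6 Ω·cm = 1.74×10^-8 Ω·m
A = π(7.35/2 mm)² = π(3.6750e-03 m)² = 4.243e-05 m²
R₍25₎ = ρL/A = (1.74×10^-8)(6.53)/(4.243e-05) = 0.002678 Ω
R₍87.6₎ = R₍25₎(1 + αΔT) = 0.002678 × (1 + 0.0037×62.6) = 0.003298 Ω
P = I²R = (211)² × 0.003298 = 147 W

147 W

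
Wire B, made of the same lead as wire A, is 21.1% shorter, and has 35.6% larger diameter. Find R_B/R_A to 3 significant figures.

R ∝ L/d², so R_B/R_A = (1 − 21.1/100) × (1 + 35.6/100)⁻²
= 0.789 × 0.5438 = 0.429

0.429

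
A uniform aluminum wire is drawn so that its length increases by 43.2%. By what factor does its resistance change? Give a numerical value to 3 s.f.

2.05

k = 1 + 43.2/100 = 1.432; volume constant ⇒ A' = A/k, so R' = k²R.
Factor = 2.05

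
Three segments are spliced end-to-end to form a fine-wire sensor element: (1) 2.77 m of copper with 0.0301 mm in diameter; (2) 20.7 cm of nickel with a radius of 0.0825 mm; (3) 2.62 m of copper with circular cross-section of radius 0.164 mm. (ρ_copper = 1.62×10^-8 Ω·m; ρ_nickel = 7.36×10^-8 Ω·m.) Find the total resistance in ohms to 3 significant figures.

Seg 1: A = π(d/2)² = π(1.5050e-05 m)² = 7.116e-10 m²
R_1 = (1.62×10^-8)(2.77)/(7.116e-10) = 63.06 Ω
Seg 2: A = πr² = π(8.2500e-05 m)² = 2.138e-08 m²
R_2 = (7.36×10^-8)(0.207)/(2.138e-08) = 0.7125 Ω
Seg 3: A = πr² = π(1.6400e-04 m)² = 8.450e-08 m²
R_3 = (1.62×10^-8)(2.62)/(8.450e-08) = 0.5023 Ω
R_total = R_1 + R_2 + R_3 = 64.3 Ω

64.3 Ω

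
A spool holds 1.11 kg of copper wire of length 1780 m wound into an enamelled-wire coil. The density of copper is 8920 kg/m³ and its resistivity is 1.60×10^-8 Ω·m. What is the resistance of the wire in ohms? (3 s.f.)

407 Ω

A = m/(density·L) = 1.11/(8920×1780) = 6.9910e-08 m²
R = ρL/A = (1.60×10^-8)(1780)/(6.9910e-08) = 407 Ω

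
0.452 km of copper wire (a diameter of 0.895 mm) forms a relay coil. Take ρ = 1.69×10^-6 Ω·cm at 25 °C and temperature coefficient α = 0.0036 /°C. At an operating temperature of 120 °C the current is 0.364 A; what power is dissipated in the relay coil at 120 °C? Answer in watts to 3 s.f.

ρ = 1.69×10^-6 Ω·cm = 1.69×10^-8 Ω·m
A = π(d/2)² = π(4.4750e-04 m)² = 6.291e-07 m²
R₍25₎ = ρL/A = (1.69×10^-8)(452)/(6.291e-07) = 12.14 Ω
R₍120₎ = R₍25₎(1 + αΔT) = 12.14 × (1 + 0.0036×95) = 16.29 Ω
P = I²R = (0.364)² × 16.29 = 2.16 W

2.16 W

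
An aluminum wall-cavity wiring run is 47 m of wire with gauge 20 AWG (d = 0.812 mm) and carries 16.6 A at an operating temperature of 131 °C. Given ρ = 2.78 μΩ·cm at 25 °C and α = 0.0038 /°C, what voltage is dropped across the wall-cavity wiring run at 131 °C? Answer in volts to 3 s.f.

ρ = 2.78 μΩ·cm = 2.78×10^-8 Ω·m
A = π(0.812/2 mm)² = π(4.0600e-04 m)² = 5.178e-07 m²
R₍25₎ = ρL/A = (2.78×10^-8)(47)/(5.178e-07) = 2.523 Ω
R₍131₎ = R₍25₎(1 + αΔT) = 2.523 × (1 + 0.0038×106) = 3.539 Ω
V = IR = 16.6 × 3.539 = 58.8 V

58.8 V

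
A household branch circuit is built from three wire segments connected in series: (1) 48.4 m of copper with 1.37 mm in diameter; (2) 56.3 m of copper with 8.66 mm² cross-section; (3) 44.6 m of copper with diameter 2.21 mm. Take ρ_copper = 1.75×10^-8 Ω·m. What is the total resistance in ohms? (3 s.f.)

0.892 Ω

Seg 1: A = π(d/2)² = π(6.8500e-04 m)² = 1.474e-06 m²
R_1 = (1.75×10^-8)(48.4)/(1.474e-06) = 0.5746 Ω
Seg 2: A = 8.66 mm² = 8.660e-06 m²
R_2 = (1.75×10^-8)(56.3)/(8.660e-06) = 0.1138 Ω
Seg 3: A = π(d/2)² = π(1.1050e-03 m)² = 3.836e-06 m²
R_3 = (1.75×10^-8)(44.6)/(3.836e-06) = 0.2035 Ω
R_total = R_1 + R_2 + R_3 = 0.892 Ω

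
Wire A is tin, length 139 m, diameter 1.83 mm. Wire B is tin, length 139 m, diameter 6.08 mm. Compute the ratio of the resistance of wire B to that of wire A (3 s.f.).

0.0906

R ∝ ρL/d², so R_B/R_A = (d_A/d_B)²
= (1.83/6.08)² = 0.0906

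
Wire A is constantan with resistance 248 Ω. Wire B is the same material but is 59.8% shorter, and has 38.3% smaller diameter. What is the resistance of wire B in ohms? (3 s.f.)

R ∝ L/d², so R_B/R_A = (1 − 59.8/100) × (1 − 38.3/100)⁻²
= 0.402 × 2.627 = 1.056
R_B = 1.056 × 248 = 262 Ω

262 Ω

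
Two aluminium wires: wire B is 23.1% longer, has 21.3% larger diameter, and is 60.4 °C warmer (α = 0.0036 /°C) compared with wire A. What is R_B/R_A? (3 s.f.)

R ∝ ρL/d² with ρ ∝ (1+αΔT), so R_B/R_A = (1 + 23.1/100) × (1 + 21.3/100)⁻² × (1 + 0.0036×60.4)
= 1.231 × 0.6796 × 1.217 = 1.02

1.02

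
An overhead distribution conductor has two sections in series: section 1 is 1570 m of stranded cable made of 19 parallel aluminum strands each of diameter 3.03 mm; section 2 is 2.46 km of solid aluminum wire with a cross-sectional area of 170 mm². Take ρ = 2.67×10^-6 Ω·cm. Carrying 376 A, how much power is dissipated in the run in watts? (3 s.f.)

97900 W

ρ = 2.67×10^-6 Ω·cm = 2.67×10^-8 Ω·m
Section 1: A_strand = π(1.5150e-03)² = 7.211e-06 m²; R₁ = ρL/(N·A_s) = (2.67×10^-8)(1570)/(19×7.211e-06) = 0.306 Ω
Section 2: A = 170 mm² = 1.700e-04 m²
R₂ = (2.67×10^-8)(2460)/(1.700e-04) = 0.3864 Ω
R = R₁ + R₂ = 0.6923 Ω
P = I²R = (376)² × 0.6923 = 97900 W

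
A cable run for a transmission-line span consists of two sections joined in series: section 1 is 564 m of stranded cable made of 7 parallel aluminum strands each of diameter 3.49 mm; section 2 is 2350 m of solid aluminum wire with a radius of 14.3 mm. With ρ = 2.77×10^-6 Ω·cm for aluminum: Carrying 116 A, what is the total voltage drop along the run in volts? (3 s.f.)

38.8 V

ρ = 2.77×10^-6 Ω·cm = 2.77×10^-8 Ω·m
Section 1: A_strand = π(1.7450e-03)² = 9.566e-06 m²; R₁ = ρL/(N·A_s) = (2.77×10^-8)(564)/(7×9.566e-06) = 0.2333 Ω
Section 2: A = πr² = π(1.4300e-02 m)² = 6.424e-04 m²
R₂ = (2.77×10^-8)(2350)/(6.424e-04) = 0.1013 Ω
R = R₁ + R₂ = 0.3346 Ω
V = IR = 116 × 0.3346 = 38.8 V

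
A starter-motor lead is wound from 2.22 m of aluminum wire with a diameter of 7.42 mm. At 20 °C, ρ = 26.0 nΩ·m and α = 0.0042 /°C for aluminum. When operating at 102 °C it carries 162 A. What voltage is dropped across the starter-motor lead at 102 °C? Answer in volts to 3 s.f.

ρ = 26.0 nΩ·m = 2.60×10^-8 Ω·m
A = π(d/2)² = π(3.7100e-03 m)² = 4.324e-05 m²
R₍20₎ = ρL/A = (2.60×10^-8)(2.22)/(4.324e-05) = 0.001335 Ω
R₍102₎ = R₍20₎(1 + αΔT) = 0.001335 × (1 + 0.0042×82) = 0.001795 Ω
V = IR = 162 × 0.001795 = 0.291 V

0.291 V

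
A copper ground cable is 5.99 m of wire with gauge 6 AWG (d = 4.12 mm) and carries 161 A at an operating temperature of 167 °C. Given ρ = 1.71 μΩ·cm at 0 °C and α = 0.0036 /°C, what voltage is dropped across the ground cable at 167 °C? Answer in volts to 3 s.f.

1.98 V

ρ = 1.71 μΩ·cm = 1.71×10^-8 Ω·m
A = π(4.12/2 mm)² = π(2.0600e-03 m)² = 1.333e-05 m²
R₍0₎ = ρL/A = (1.71×10^-8)(5.99)/(1.333e-05) = 0.007683 Ω
R₍167₎ = R₍0₎(1 + αΔT) = 0.007683 × (1 + 0.0036×167) = 0.0123 Ω
V = IR = 161 × 0.0123 = 1.98 V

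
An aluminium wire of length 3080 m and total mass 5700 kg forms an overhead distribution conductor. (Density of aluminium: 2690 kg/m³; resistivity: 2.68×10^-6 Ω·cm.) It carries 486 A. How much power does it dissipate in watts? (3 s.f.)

ρ = 2.68×10^-6 Ω·cm = 2.68×10^-8 Ω·m
A = m/(density·L) = 5700/(2690×3080) = 6.8797e-04 m²
R = ρL/A = (2.68×10^-8)(3080)/(6.8797e-04) = 0.12 Ω
P = I²R = (486)² × 0.12 = 28300 W

28300 W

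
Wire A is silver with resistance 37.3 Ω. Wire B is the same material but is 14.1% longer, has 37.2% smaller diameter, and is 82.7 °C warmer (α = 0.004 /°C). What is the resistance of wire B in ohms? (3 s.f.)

R ∝ ρL/d² with ρ ∝ (1+αΔT), so R_B/R_A = (1 + 14.1/100) × (1 − 37.2/100)⁻² × (1 + 0.004×82.7)
= 1.141 × 2.536 × 1.331 = 3.85
R_B = 3.85 × 37.3 = 144 Ω

144 Ω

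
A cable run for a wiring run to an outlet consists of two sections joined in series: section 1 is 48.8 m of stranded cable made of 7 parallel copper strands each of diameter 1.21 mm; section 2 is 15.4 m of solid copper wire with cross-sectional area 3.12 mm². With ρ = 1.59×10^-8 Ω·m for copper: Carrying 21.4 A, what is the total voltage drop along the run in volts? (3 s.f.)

3.74 V

Section 1: A_strand = π(6.0500e-04)² = 1.150e-06 m²; R₁ = ρL/(N·A_s) = (1.59×10^-8)(48.8)/(7×1.150e-06) = 0.0964 Ω
Section 2: A = 3.12 mm² = 3.120e-06 m²
R₂ = (1.59×10^-8)(15.4)/(3.120e-06) = 0.07848 Ω
R = R₁ + R₂ = 0.1749 Ω
V = IR = 21.4 × 0.1749 = 3.74 V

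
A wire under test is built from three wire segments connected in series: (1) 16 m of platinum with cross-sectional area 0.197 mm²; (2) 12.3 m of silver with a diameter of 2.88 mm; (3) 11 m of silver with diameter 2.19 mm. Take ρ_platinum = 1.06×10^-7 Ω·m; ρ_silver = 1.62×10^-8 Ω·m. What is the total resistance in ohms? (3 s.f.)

8.69 Ω

Seg 1: A = 0.197 mm² = 1.970e-07 m²
R_1 = (1.06×10^-7)(16)/(1.970e-07) = 8.609 Ω
Seg 2: A = π(d/2)² = π(1.4400e-03 m)² = 6.514e-06 m²
R_2 = (1.62×10^-8)(12.3)/(6.514e-06) = 0.03059 Ω
Seg 3: A = π(d/2)² = π(1.0950e-03 m)² = 3.767e-06 m²
R_3 = (1.62×10^-8)(11)/(3.767e-06) = 0.04731 Ω
R_total = R_1 + R_2 + R_3 = 8.69 Ω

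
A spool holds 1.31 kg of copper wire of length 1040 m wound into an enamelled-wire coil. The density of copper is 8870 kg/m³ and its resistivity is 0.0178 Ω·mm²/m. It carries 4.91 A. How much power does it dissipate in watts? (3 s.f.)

3140 W

ρ = 0.0178 Ω·mm²/m = 1.78×10^-8 Ω·m
A = m/(density·L) = 1.31/(8870×1040) = 1.4201e-07 m²
R = ρL/A = (1.78×10^-8)(1040)/(1.4201e-07) = 130.4 Ω
P = I²R = (4.91)² × 130.4 = 3140 W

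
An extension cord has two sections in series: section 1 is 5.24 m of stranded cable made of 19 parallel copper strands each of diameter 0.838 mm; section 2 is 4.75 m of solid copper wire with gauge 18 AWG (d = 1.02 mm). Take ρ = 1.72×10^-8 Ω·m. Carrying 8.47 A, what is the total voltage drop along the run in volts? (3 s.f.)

0.920 V

Section 1: A_strand = π(4.1900e-04)² = 5.515e-07 m²; R₁ = ρL/(N·A_s) = (1.72×10^-8)(5.24)/(19×5.515e-07) = 0.008601 Ω
Section 2: A = π(1.02/2 mm)² = π(5.1000e-04 m)² = 8.171e-07 m²
R₂ = (1.72×10^-8)(4.75)/(8.171e-07) = 0.09998 Ω
R = R₁ + R₂ = 0.1086 Ω
V = IR = 8.47 × 0.1086 = 0.920 V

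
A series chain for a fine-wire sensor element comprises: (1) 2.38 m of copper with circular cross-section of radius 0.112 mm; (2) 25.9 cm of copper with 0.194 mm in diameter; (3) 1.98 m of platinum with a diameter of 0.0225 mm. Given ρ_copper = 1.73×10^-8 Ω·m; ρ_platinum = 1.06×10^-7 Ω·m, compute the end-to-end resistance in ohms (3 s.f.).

529 Ω

Seg 1: A = πr² = π(1.1200e-04 m)² = 3.941e-08 m²
R_1 = (1.73×10^-8)(2.38)/(3.941e-08) = 1.045 Ω
Seg 2: A = π(d/2)² = π(9.7000e-05 m)² = 2.956e-08 m²
R_2 = (1.73×10^-8)(0.259)/(2.956e-08) = 0.1516 Ω
Seg 3: A = π(d/2)² = π(1.1250e-05 m)² = 3.976e-10 m²
R_3 = (1.06×10^-7)(1.98)/(3.976e-10) = 527.9 Ω
R_total = R_1 + R_2 + R_3 = 529 Ω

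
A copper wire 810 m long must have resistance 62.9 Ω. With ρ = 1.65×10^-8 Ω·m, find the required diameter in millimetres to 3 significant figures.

A = ρL/R = (1.65×10^-8)(810)/(62.9) = 2.125e-07 m²
d = 2√(A/π) = 5.201e-04 m = 0.520 mm

0.520 mm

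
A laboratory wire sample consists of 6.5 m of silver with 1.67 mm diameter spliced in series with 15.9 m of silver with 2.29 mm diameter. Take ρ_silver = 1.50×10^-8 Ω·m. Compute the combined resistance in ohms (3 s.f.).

Segment 1: A = π(d/2)² = π(8.3500e-04 m)² = 2.190e-06 m²
R₁ = ρL/A = (1.50×10^-8)(6.5)/(2.190e-06) = 0.04451 Ω
Segment 2: A = π(d/2)² = π(1.1450e-03 m)² = 4.119e-06 m²
R₂ = (1.50×10^-8)(15.9)/(4.119e-06) = 0.05791 Ω
R = R₁ + R₂ = 0.102 Ω

0.102 Ω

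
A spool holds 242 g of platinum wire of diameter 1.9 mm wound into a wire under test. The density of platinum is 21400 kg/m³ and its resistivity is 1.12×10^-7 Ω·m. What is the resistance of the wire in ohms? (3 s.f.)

A = π(d/2)² = π(9.5000e-04 m)² = 2.8353e-06 m²
L = m/(density·A) = 0.242/(21400×2.8353e-06) = 3.988 m
R = ρL/A = (1.12×10^-7)(3.988)/(2.8353e-06) = 0.158 Ω

0.158 Ω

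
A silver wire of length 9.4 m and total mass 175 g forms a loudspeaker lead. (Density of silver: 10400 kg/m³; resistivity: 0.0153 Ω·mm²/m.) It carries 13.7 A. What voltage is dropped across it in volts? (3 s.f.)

1.10 V

ρ = 0.0153 Ω·mm²/m = 1.53×10^-8 Ω·m
A = m/(density·L) = 0.175/(10400×9.4) = 1.7901e-06 m²
R = ρL/A = (1.53×10^-8)(9.4)/(1.7901e-06) = 0.08034 Ω
V = IR = 13.7 × 0.08034 = 1.10 V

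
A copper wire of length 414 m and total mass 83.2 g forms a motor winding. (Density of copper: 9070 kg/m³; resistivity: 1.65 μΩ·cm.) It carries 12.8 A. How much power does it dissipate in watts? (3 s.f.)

50500 W

ρ = 1.65 μΩ·cm = 1.65×10^-8 Ω·m
A = m/(density·L) = 0.0832/(9070×414) = 2.2157e-08 m²
R = ρL/A = (1.65×10^-8)(414)/(2.2157e-08) = 308.3 Ω
P = I²R = (12.8)² × 308.3 = 50500 W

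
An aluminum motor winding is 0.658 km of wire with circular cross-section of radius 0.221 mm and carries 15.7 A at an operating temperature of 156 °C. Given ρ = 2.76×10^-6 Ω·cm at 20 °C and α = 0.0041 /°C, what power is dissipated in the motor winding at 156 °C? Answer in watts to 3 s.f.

ρ = 2.76×10^-6 Ω·cm = 2.76×10^-8 Ω·m
A = πr² = π(2.2100e-04 m)² = 1.534e-07 m²
R₍20₎ = ρL/A = (2.76×10^-8)(658)/(1.534e-07) = 118.4 Ω
R₍156₎ = R₍20₎(1 + αΔT) = 118.4 × (1 + 0.0041×136) = 184.4 Ω
P = I²R = (15.7)² × 184.4 = 45400 W

45400 W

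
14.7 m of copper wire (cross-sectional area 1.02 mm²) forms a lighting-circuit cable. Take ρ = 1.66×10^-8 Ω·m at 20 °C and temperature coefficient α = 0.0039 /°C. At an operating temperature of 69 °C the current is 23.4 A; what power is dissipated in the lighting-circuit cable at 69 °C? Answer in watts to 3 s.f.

156 W

A = 1.02 mm² = 1.020e-06 m²
R₍20₎ = ρL/A = (1.66×10^-8)(14.7)/(1.020e-06) = 0.2392 Ω
R₍69₎ = R₍20₎(1 + αΔT) = 0.2392 × (1 + 0.0039×49) = 0.285 Ω
P = I²R = (23.4)² × 0.285 = 156 W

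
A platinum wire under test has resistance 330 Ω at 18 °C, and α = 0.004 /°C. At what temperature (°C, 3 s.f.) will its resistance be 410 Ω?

78.6 °C

R = R₀(1 + α(T − T₀)) ⇒ T = T₀ + (R/R₀ − 1)/α
T = 18 + (410/330 − 1)/0.004 = 18 + (0.2424)/0.004 = 78.6 °C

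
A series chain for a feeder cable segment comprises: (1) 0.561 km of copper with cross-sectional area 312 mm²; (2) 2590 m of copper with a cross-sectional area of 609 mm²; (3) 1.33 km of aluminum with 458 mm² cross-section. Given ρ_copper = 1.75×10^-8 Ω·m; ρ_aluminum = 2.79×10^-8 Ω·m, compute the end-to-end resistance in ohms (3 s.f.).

Seg 1: A = 312 mm² = 3.120e-04 m²
R_1 = (1.75×10^-8)(561)/(3.120e-04) = 0.03147 Ω
Seg 2: A = 609 mm² = 6.090e-04 m²
R_2 = (1.75×10^-8)(2590)/(6.090e-04) = 0.07443 Ω
Seg 3: A = 458 mm² = 4.580e-04 m²
R_3 = (2.79×10^-8)(1330)/(4.580e-04) = 0.08102 Ω
R_total = R_1 + R_2 + R_3 = 0.187 Ω

0.187 Ω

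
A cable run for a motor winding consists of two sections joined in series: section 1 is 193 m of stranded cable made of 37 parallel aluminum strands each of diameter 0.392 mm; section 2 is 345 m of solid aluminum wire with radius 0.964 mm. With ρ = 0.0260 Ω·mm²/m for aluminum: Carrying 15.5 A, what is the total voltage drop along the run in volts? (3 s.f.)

65.0 V

ρ = 0.0260 Ω·mm²/m = 2.60×10^-8 Ω·m
Section 1: A_strand = π(1.9600e-04)² = 1.207e-07 m²; R₁ = ρL/(N·A_s) = (2.60×10^-8)(193)/(37×1.207e-07) = 1.124 Ω
Section 2: A = πr² = π(9.6400e-04 m)² = 2.919e-06 m²
R₂ = (2.60×10^-8)(345)/(2.919e-06) = 3.072 Ω
R = R₁ + R₂ = 4.196 Ω
V = IR = 15.5 × 4.196 = 65.0 V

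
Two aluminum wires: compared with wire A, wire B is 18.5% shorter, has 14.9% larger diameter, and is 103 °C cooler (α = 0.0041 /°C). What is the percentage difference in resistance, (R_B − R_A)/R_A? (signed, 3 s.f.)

R ∝ ρL/d² with ρ ∝ (1+αΔT), so R_B/R_A = (1 − 18.5/100) × (1 + 14.9/100)⁻² × (1 − 0.0041×103)
= 0.815 × 0.7575 × 0.5777 = 0.3566
(R_B − R_A)/R_A = 0.3566 − 1 = -64.3%

-64.3%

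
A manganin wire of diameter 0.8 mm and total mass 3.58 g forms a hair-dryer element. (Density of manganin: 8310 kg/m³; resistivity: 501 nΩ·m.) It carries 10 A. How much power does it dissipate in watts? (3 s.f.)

ρ = 501 nΩ·m = 5.01×10^-7 Ω·m
A = π(d/2)² = π(4.0000e-04 m)² = 5.0265e-07 m²
L = m/(density·A) = 0.00358/(8310×5.0265e-07) = 0.8571 m
R = ρL/A = (5.01×10^-7)(0.8571)/(5.0265e-07) = 0.8542 Ω
P = I²R = (10)² × 0.8542 = 85.4 W

85.4 W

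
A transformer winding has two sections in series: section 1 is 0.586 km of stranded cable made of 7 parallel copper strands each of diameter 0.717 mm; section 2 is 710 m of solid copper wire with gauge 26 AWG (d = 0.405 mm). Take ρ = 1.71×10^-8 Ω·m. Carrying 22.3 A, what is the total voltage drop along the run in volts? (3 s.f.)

Section 1: A_strand = π(3.5850e-04)² = 4.038e-07 m²; R₁ = ρL/(N·A_s) = (1.71×10^-8)(586)/(7×4.038e-07) = 3.545 Ω
Section 2: A = π(0.405/2 mm)² = π(2.0250e-04 m)² = 1.288e-07 m²
R₂ = (1.71×10^-8)(710)/(1.288e-07) = 94.24 Ω
R = R₁ + R₂ = 97.79 Ω
V = IR = 22.3 × 97.79 = 2180 V

2180 V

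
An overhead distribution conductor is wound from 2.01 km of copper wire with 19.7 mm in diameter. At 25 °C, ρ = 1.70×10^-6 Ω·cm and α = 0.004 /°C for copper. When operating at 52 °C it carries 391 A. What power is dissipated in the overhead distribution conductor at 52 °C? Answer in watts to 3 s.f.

ρ = 1.70×10^-6 Ω·cm = 1.70×10^-8 Ω·m
A = π(d/2)² = π(9.8500e-03 m)² = 3.048e-04 m²
R₍25₎ = ρL/A = (1.70×10^-8)(2010)/(3.048e-04) = 0.1121 Ω
R₍52₎ = R₍25₎(1 + αΔT) = 0.1121 × (1 + 0.004×27) = 0.1242 Ω
P = I²R = (391)² × 0.1242 = 19000 W

19000 W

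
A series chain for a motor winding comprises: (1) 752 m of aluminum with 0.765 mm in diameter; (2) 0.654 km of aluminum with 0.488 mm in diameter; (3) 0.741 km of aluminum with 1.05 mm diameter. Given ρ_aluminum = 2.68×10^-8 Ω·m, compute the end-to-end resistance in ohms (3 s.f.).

Seg 1: A = π(d/2)² = π(3.8250e-04 m)² = 4.596e-07 m²
R_1 = (2.68×10^-8)(752)/(4.596e-07) = 43.85 Ω
Seg 2: A = π(d/2)² = π(2.4400e-04 m)² = 1.870e-07 m²
R_2 = (2.68×10^-8)(654)/(1.870e-07) = 93.71 Ω
Seg 3: A = π(d/2)² = π(5.2500e-04 m)² = 8.659e-07 m²
R_3 = (2.68×10^-8)(741)/(8.659e-07) = 22.93 Ω
R_total = R_1 + R_2 + R_3 = 160 Ω

160 Ω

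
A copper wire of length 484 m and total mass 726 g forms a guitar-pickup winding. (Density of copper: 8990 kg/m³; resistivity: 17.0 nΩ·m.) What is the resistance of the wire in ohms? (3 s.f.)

ρ = 17.0 nΩ·m = 1.70×10^-8 Ω·m
A = m/(density·L) = 0.726/(8990×484) = 1.6685e-07 m²
R = ρL/A = (1.70×10^-8)(484)/(1.6685e-07) = 49.3 Ω

49.3 Ω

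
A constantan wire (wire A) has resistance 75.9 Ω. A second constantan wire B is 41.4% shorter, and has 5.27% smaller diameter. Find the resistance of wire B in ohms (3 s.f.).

R ∝ L/d², so R_B/R_A = (1 − 41.4/100) × (1 − 5.27/100)⁻²
= 0.586 × 1.114 = 0.653
R_B = 0.653 × 75.9 = 49.6 Ω

49.6 Ω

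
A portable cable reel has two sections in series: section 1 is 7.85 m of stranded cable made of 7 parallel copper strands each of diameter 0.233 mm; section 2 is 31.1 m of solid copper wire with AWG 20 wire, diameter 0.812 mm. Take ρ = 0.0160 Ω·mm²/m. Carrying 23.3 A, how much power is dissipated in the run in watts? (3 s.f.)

ρ = 0.0160 Ω·mm²/m = 1.60×10^-8 Ω·m
Section 1: A_strand = π(1.1650e-04)² = 4.264e-08 m²; R₁ = ρL/(N·A_s) = (1.60×10^-8)(7.85)/(7×4.264e-08) = 0.4208 Ω
Section 2: A = π(0.812/2 mm)² = π(4.0600e-04 m)² = 5.178e-07 m²
R₂ = (1.60×10^-8)(31.1)/(5.178e-07) = 0.9609 Ω
R = R₁ + R₂ = 1.382 Ω
P = I²R = (23.3)² × 1.382 = 750 W

750 W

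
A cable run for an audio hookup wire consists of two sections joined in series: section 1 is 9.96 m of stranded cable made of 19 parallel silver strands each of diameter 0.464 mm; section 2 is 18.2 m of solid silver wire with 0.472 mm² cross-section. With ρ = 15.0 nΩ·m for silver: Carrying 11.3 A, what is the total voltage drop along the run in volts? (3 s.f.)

ρ = 15.0 nΩ·m = 1.50×10^-8 Ω·m
Section 1: A_strand = π(2.3200e-04)² = 1.691e-07 m²; R₁ = ρL/(N·A_s) = (1.50×10^-8)(9.96)/(19×1.691e-07) = 0.0465 Ω
Section 2: A = 0.472 mm² = 4.720e-07 m²
R₂ = (1.50×10^-8)(18.2)/(4.720e-07) = 0.5784 Ω
R = R₁ + R₂ = 0.6249 Ω
V = IR = 11.3 × 0.6249 = 7.06 V

7.06 V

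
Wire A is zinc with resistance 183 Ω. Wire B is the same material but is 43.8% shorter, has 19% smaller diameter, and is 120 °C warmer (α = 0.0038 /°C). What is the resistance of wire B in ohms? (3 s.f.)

R ∝ ρL/d² with ρ ∝ (1+αΔT), so R_B/R_A = (1 − 43.8/100) × (1 − 19/100)⁻² × (1 + 0.0038×120)
= 0.562 × 1.524 × 1.456 = 1.247
R_B = 1.247 × 183 = 228 Ω

228 Ω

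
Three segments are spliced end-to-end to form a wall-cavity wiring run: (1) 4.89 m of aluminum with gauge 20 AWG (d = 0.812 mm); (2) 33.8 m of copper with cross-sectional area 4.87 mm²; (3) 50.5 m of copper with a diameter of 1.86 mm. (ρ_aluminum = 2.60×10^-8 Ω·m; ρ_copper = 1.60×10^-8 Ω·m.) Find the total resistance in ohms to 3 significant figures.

Seg 1: A = π(0.812/2 mm)² = π(4.0600e-04 m)² = 5.178e-07 m²
R_1 = (2.60×10^-8)(4.89)/(5.178e-07) = 0.2455 Ω
Seg 2: A = 4.87 mm² = 4.870e-06 m²
R_2 = (1.60×10^-8)(33.8)/(4.870e-06) = 0.111 Ω
Seg 3: A = π(d/2)² = π(9.3000e-04 m)² = 2.717e-06 m²
R_3 = (1.60×10^-8)(50.5)/(2.717e-06) = 0.2974 Ω
R_total = R_1 + R_2 + R_3 = 0.654 Ω

0.654 Ω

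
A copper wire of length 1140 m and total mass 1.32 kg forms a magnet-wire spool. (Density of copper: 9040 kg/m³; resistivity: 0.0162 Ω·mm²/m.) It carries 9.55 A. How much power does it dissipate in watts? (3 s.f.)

ρ = 0.0162 Ω·mm²/m = 1.62×10^-8 Ω·m
A = m/(density·L) = 1.32/(9040×1140) = 1.2809e-07 m²
R = ρL/A = (1.62×10^-8)(1140)/(1.2809e-07) = 144.2 Ω
P = I²R = (9.55)² × 144.2 = 13200 W

13200 W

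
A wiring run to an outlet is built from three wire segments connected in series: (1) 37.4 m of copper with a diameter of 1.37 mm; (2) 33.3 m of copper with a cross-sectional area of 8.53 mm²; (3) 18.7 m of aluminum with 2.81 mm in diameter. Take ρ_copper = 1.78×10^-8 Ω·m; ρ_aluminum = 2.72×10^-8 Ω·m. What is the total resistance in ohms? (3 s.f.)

0.603 Ω

Seg 1: A = π(d/2)² = π(6.8500e-04 m)² = 1.474e-06 m²
R_1 = (1.78×10^-8)(37.4)/(1.474e-06) = 0.4516 Ω
Seg 2: A = 8.53 mm² = 8.530e-06 m²
R_2 = (1.78×10^-8)(33.3)/(8.530e-06) = 0.06949 Ω
Seg 3: A = π(d/2)² = π(1.4050e-03 m)² = 6.202e-06 m²
R_3 = (2.72×10^-8)(18.7)/(6.202e-06) = 0.08202 Ω
R_total = R_1 + R_2 + R_3 = 0.603 Ω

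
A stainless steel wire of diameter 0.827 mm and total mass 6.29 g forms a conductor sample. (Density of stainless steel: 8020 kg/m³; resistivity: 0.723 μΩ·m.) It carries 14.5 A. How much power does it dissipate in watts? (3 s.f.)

ρ = 0.723 μΩ·m = 7.23×10^-7 Ω·m
A = π(d/2)² = π(4.1350e-04 m)² = 5.3716e-07 m²
L = m/(density·A) = 0.00629/(8020×5.3716e-07) = 1.46 m
R = ρL/A = (7.23×10^-7)(1.46)/(5.3716e-07) = 1.965 Ω
P = I²R = (14.5)² × 1.965 = 413 W

413 W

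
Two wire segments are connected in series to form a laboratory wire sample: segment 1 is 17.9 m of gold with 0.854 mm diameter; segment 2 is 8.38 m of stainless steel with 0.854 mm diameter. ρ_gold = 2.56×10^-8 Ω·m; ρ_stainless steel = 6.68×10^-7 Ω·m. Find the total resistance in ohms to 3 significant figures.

Segment 1: A = π(d/2)² = π(4.2700e-04 m)² = 5.728e-07 m²
R₁ = ρL/A = (2.56×10^-8)(17.9)/(5.728e-07) = 0.8 Ω
R₂ = (6.68×10^-7)(8.38)/(5.728e-07) = 9.773 Ω
R = R₁ + R₂ = 10.6 Ω

10.6 Ω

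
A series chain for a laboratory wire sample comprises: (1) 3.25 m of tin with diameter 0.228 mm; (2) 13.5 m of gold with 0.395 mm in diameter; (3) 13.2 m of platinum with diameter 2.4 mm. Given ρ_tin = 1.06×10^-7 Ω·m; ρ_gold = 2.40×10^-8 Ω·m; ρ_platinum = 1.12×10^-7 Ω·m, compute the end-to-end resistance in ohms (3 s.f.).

11.4 Ω

Seg 1: A = π(d/2)² = π(1.1400e-04 m)² = 4.083e-08 m²
R_1 = (1.06×10^-7)(3.25)/(4.083e-08) = 8.438 Ω
Seg 2: A = π(d/2)² = π(1.9750e-04 m)² = 1.225e-07 m²
R_2 = (2.40×10^-8)(13.5)/(1.225e-07) = 2.644 Ω
Seg 3: A = π(d/2)² = π(1.2000e-03 m)² = 4.524e-06 m²
R_3 = (1.12×10^-7)(13.2)/(4.524e-06) = 0.3268 Ω
R_total = R_1 + R_2 + R_3 = 11.4 Ω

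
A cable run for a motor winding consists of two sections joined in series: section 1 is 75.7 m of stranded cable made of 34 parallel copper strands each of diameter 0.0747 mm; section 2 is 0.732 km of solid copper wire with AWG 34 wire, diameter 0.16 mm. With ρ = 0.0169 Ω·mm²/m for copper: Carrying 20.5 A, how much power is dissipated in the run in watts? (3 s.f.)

ρ = 0.0169 Ω·mm²/m = 1.69×10^-8 Ω·m
Section 1: A_strand = π(3.7350e-05)² = 4.383e-09 m²; R₁ = ρL/(N·A_s) = (1.69×10^-8)(75.7)/(34×4.383e-09) = 8.586 Ω
Section 2: A = π(0.16/2 mm)² = π(8.0000e-05 m)² = 2.011e-08 m²
R₂ = (1.69×10^-8)(732)/(2.011e-08) = 615.3 Ω
R = R₁ + R₂ = 623.9 Ω
P = I²R = (20.5)² × 623.9 = 2.62×10^5 W

2.62×10^5 W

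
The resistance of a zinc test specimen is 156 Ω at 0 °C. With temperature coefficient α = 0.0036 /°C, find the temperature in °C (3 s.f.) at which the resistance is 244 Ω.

R = R₀(1 + α(T − T₀)) ⇒ T = T₀ + (R/R₀ − 1)/α
T = 0 + (244/156 − 1)/0.0036 = 0 + (0.5641)/0.0036 = 157 °C

157 °C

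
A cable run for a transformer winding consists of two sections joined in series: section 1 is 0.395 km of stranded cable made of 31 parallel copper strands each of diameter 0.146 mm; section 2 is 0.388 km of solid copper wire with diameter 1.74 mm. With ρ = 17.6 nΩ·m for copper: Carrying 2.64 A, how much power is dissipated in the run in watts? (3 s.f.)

ρ = 17.6 nΩ·m = 1.76×10^-8 Ω·m
Section 1: A_strand = π(7.3000e-05)² = 1.674e-08 m²; R₁ = ρL/(N·A_s) = (1.76×10^-8)(395)/(31×1.674e-08) = 13.4 Ω
Section 2: A = π(d/2)² = π(8.7000e-04 m)² = 2.378e-06 m²
R₂ = (1.76×10^-8)(388)/(2.378e-06) = 2.872 Ω
R = R₁ + R₂ = 16.27 Ω
P = I²R = (2.64)² × 16.27 = 113 W

113 W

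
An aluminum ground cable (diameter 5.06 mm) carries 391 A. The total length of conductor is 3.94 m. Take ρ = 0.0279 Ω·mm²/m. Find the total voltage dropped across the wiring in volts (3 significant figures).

2.14 V

ρ = 0.0279 Ω·mm²/m = 2.79×10^-8 Ω·m
A = π(d/2)² = π(2.5300e-03 m)² = 2.011e-05 m²
R = ρL/A = (2.79×10^-8)(3.94)/(2.011e-05) = 0.005467 Ω
V = IR = 391 × 0.005467 = 2.14 V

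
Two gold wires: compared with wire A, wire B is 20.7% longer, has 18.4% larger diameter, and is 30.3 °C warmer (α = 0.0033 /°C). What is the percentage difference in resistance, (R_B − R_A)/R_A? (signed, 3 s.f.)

-5.29%

R ∝ ρL/d² with ρ ∝ (1+αΔT), so R_B/R_A = (1 + 20.7/100) × (1 + 18.4/100)⁻² × (1 + 0.0033×30.3)
= 1.207 × 0.7133 × 1.1 = 0.9471
(R_B − R_A)/R_A = 0.9471 − 1 = -5.29%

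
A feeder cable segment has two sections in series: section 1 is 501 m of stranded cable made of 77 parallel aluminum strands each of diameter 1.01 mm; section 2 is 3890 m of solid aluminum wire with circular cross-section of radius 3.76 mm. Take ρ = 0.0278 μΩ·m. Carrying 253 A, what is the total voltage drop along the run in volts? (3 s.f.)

ρ = 0.0278 μΩ·m = 2.78×10^-8 Ω·m
Section 1: A_strand = π(5.0500e-04)² = 8.012e-07 m²; R₁ = ρL/(N·A_s) = (2.78×10^-8)(501)/(77×8.012e-07) = 0.2258 Ω
Section 2: A = πr² = π(3.7600e-03 m)² = 4.441e-05 m²
R₂ = (2.78×10^-8)(3890)/(4.441e-05) = 2.435 Ω
R = R₁ + R₂ = 2.661 Ω
V = IR = 253 × 2.661 = 673 V

673 V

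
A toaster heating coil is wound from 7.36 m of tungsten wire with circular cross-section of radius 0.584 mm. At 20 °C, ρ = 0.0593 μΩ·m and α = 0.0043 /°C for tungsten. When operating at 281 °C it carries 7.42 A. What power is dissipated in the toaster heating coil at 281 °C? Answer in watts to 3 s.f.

ρ = 0.0593 μΩ·m = 5.93×10^-8 Ω·m
A = πr² = π(5.8400e-04 m)² = 1.071e-06 m²
R₍20₎ = ρL/A = (5.93×10^-8)(7.36)/(1.071e-06) = 0.4073 Ω
R₍281₎ = R₍20₎(1 + αΔT) = 0.4073 × (1 + 0.0043×261) = 0.8645 Ω
P = I²R = (7.42)² × 0.8645 = 47.6 W

47.6 W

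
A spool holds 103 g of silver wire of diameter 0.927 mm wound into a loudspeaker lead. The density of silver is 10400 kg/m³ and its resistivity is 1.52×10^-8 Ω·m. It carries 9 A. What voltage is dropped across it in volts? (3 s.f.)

A = π(d/2)² = π(4.6350e-04 m)² = 6.7492e-07 m²
L = m/(density·A) = 0.103/(10400×6.7492e-07) = 14.67 m
R = ρL/A = (1.52×10^-8)(14.67)/(6.7492e-07) = 0.3305 Ω
V = IR = 9 × 0.3305 = 2.97 V

2.97 V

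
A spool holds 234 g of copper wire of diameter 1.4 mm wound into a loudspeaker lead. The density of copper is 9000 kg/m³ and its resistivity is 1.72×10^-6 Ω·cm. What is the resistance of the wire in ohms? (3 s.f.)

ρ = 1.72×10^-6 Ω·cm = 1.72×10^-8 Ω·m
A = π(d/2)² = π(7.0000e-04 m)² = 1.5394e-06 m²
L = m/(density·A) = 0.234/(9000×1.5394e-06) = 16.89 m
R = ρL/A = (1.72×10^-8)(16.89)/(1.5394e-06) = 0.189 Ω

0.189 Ω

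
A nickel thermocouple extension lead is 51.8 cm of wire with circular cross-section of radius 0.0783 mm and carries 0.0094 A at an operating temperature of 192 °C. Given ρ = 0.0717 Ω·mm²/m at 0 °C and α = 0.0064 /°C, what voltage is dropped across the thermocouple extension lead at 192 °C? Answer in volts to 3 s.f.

ρ = 0.0717 Ω·mm²/m = 7.17×10^-8 Ω·m
A = πr² = π(7.8300e-05 m)² = 1.926e-08 m²
R₍0₎ = ρL/A = (7.17×10^-8)(0.518)/(1.926e-08) = 1.928 Ω
R₍192₎ = R₍0₎(1 + αΔT) = 1.928 × (1 + 0.0064×192) = 4.298 Ω
V = IR = 0.0094 × 4.298 = 0.0404 V

0.0404 V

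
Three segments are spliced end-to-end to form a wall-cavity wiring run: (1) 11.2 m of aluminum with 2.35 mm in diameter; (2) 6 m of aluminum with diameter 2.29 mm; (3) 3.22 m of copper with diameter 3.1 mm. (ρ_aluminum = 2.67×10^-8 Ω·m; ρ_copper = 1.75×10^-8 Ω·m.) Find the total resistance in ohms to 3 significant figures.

Seg 1: A = π(d/2)² = π(1.1750e-03 m)² = 4.337e-06 m²
R_1 = (2.67×10^-8)(11.2)/(4.337e-06) = 0.06895 Ω
Seg 2: A = π(d/2)² = π(1.1450e-03 m)² = 4.119e-06 m²
R_2 = (2.67×10^-8)(6)/(4.119e-06) = 0.0389 Ω
Seg 3: A = π(d/2)² = π(1.5500e-03 m)² = 7.548e-06 m²
R_3 = (1.75×10^-8)(3.22)/(7.548e-06) = 0.007466 Ω
R_total = R_1 + R_2 + R_3 = 0.115 Ω

0.115 Ω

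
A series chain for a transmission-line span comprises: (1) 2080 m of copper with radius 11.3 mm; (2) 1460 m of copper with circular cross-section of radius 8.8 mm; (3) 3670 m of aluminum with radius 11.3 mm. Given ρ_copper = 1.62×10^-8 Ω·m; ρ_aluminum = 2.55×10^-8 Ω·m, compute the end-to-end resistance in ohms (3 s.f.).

0.415 Ω

Seg 1: A = πr² = π(1.1300e-02 m)² = 4.011e-04 m²
R_1 = (1.62×10^-8)(2080)/(4.011e-04) = 0.084 Ω
Seg 2: A = πr² = π(8.8000e-03 m)² = 2.433e-04 m²
R_2 = (1.62×10^-8)(1460)/(2.433e-04) = 0.09722 Ω
Seg 3: A = πr² = π(1.1300e-02 m)² = 4.011e-04 m²
R_3 = (2.55×10^-8)(3670)/(4.011e-04) = 0.2333 Ω
R_total = R_1 + R_2 + R_3 = 0.415 Ω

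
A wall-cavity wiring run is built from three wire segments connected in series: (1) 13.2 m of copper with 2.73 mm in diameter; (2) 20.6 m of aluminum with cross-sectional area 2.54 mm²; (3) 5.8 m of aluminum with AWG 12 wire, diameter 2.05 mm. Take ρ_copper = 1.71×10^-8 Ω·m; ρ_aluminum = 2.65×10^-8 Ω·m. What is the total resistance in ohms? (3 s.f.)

Seg 1: A = π(d/2)² = π(1.3650e-03 m)² = 5.853e-06 m²
R_1 = (1.71×10^-8)(13.2)/(5.853e-06) = 0.03856 Ω
Seg 2: A = 2.54 mm² = 2.540e-06 m²
R_2 = (2.65×10^-8)(20.6)/(2.540e-06) = 0.2149 Ω
Seg 3: A = π(2.05/2 mm)² = π(1.0250e-03 m)² = 3.301e-06 m²
R_3 = (2.65×10^-8)(5.8)/(3.301e-06) = 0.04657 Ω
R_total = R_1 + R_2 + R_3 = 0.300 Ω

0.300 Ω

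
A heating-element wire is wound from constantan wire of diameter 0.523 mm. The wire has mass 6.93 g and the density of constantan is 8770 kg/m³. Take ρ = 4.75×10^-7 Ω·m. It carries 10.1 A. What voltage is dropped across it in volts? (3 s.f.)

A = π(d/2)² = π(2.6150e-04 m)² = 2.1483e-07 m²
L = m/(density·A) = 0.00693/(8770×2.1483e-07) = 3.678 m
R = ρL/A = (4.75×10^-7)(3.678)/(2.1483e-07) = 8.133 Ω
V = IR = 10.1 × 8.133 = 82.1 V

82.1 V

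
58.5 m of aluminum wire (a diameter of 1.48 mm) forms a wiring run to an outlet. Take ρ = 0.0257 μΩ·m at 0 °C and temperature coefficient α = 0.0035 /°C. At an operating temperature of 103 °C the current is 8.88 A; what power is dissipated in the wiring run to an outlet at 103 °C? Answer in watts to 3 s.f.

93.8 W

ρ = 0.0257 μΩ·m = 2.57×10^-8 Ω·m
A = π(d/2)² = π(7.4000e-04 m)² = 1.720e-06 m²
R₍0₎ = ρL/A = (2.57×10^-8)(58.5)/(1.720e-06) = 0.8739 Ω
R₍103₎ = R₍0₎(1 + αΔT) = 0.8739 × (1 + 0.0035×103) = 1.189 Ω
P = I²R = (8.88)² × 1.189 = 93.8 W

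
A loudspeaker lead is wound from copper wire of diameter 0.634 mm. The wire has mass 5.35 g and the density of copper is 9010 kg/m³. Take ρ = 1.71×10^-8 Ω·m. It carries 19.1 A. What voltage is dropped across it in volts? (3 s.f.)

1.95 V

A = π(d/2)² = π(3.1700e-04 m)² = 3.1570e-07 m²
L = m/(density·A) = 0.00535/(9010×3.1570e-07) = 1.881 m
R = ρL/A = (1.71×10^-8)(1.881)/(3.1570e-07) = 0.1019 Ω
V = IR = 19.1 × 0.1019 = 1.95 V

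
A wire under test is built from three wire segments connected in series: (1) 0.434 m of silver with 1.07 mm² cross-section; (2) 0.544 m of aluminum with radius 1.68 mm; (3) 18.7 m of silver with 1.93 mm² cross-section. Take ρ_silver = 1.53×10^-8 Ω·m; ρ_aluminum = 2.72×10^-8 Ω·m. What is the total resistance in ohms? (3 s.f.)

0.156 Ω

Seg 1: A = 1.07 mm² = 1.070e-06 m²
R_1 = (1.53×10^-8)(0.434)/(1.070e-06) = 0.006206 Ω
Seg 2: A = πr² = π(1.6800e-03 m)² = 8.867e-06 m²
R_2 = (2.72×10^-8)(0.544)/(8.867e-06) = 0.001669 Ω
Seg 3: A = 1.93 mm² = 1.930e-06 m²
R_3 = (1.53×10^-8)(18.7)/(1.930e-06) = 0.1482 Ω
R_total = R_1 + R_2 + R_3 = 0.156 Ω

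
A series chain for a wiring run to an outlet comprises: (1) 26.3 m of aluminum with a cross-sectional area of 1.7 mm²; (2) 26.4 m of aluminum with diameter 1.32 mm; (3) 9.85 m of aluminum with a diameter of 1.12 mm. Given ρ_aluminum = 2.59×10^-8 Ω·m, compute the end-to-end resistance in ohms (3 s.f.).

Seg 1: A = 1.7 mm² = 1.700e-06 m²
R_1 = (2.59×10^-8)(26.3)/(1.700e-06) = 0.4007 Ω
Seg 2: A = π(d/2)² = π(6.6000e-04 m)² = 1.368e-06 m²
R_2 = (2.59×10^-8)(26.4)/(1.368e-06) = 0.4997 Ω
Seg 3: A = π(d/2)² = π(5.6000e-04 m)² = 9.852e-07 m²
R_3 = (2.59×10^-8)(9.85)/(9.852e-07) = 0.2589 Ω
R_total = R_1 + R_2 + R_3 = 1.16 Ω

1.16 Ω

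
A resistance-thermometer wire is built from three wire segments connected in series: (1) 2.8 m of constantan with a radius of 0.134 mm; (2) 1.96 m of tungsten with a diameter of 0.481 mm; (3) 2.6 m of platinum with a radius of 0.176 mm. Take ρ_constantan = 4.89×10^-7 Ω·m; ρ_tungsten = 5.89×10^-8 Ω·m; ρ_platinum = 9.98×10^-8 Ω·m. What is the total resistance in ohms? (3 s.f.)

Seg 1: A = πr² = π(1.3400e-04 m)² = 5.641e-08 m²
R_1 = (4.89×10^-7)(2.8)/(5.641e-08) = 24.27 Ω
Seg 2: A = π(d/2)² = π(2.4050e-04 m)² = 1.817e-07 m²
R_2 = (5.89×10^-8)(1.96)/(1.817e-07) = 0.6353 Ω
Seg 3: A = πr² = π(1.7600e-04 m)² = 9.731e-08 m²
R_3 = (9.98×10^-8)(2.6)/(9.731e-08) = 2.666 Ω
R_total = R_1 + R_2 + R_3 = 27.6 Ω

27.6 Ω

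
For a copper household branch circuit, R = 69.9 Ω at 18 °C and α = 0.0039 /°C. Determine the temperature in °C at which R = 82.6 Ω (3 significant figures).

R = R₀(1 + α(T − T₀)) ⇒ T = T₀ + (R/R₀ − 1)/α
T = 18 + (82.6/69.9 − 1)/0.0039 = 18 + (0.1817)/0.0039 = 64.6 °C

64.6 °C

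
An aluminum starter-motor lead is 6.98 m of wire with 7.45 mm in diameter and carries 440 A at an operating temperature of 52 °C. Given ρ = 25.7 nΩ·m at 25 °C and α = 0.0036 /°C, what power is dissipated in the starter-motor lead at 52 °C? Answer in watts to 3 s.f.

874 W

ρ = 25.7 nΩ·m = 2.57×10^-8 Ω·m
A = π(d/2)² = π(3.7250e-03 m)² = 4.359e-05 m²
R₍25₎ = ρL/A = (2.57×10^-8)(6.98)/(4.359e-05) = 0.004115 Ω
R₍52₎ = R₍25₎(1 + αΔT) = 0.004115 × (1 + 0.0036×27) = 0.004515 Ω
P = I²R = (440)² × 0.004515 = 874 W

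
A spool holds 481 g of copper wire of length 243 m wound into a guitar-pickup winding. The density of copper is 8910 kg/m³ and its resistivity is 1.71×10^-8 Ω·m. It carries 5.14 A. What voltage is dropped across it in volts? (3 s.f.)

96.1 V

A = m/(density·L) = 0.481/(8910×243) = 2.2216e-07 m²
R = ρL/A = (1.71×10^-8)(243)/(2.2216e-07) = 18.7 Ω
V = IR = 5.14 × 18.7 = 96.1 V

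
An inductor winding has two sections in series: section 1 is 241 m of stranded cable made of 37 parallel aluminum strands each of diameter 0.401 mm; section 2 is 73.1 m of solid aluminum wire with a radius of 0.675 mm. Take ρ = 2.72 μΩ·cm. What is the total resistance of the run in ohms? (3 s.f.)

2.79 Ω

ρ = 2.72 μΩ·cm = 2.72×10^-8 Ω·m
Section 1: A_strand = π(2.0050e-04)² = 1.263e-07 m²; R₁ = ρL/(N·A_s) = (2.72×10^-8)(241)/(37×1.263e-07) = 1.403 Ω
Section 2: A = πr² = π(6.7500e-04 m)² = 1.431e-06 m²
R₂ = (2.72×10^-8)(73.1)/(1.431e-06) = 1.389 Ω
R = R₁ + R₂ = 2.79 Ω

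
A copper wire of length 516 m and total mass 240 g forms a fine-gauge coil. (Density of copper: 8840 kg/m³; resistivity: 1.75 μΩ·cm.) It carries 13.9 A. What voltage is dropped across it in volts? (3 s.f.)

ρ = 1.75 μΩ·cm = 1.75×10^-8 Ω·m
A = m/(density·L) = 0.24/(8840×516) = 5.2615e-08 m²
R = ρL/A = (1.75×10^-8)(516)/(5.2615e-08) = 171.6 Ω
V = IR = 13.9 × 171.6 = 2390 V

2390 V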